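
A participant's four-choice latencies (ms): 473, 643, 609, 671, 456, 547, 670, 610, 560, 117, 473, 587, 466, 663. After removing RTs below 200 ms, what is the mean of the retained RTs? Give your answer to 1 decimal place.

571.4 ms

Excluded: 117
Retained (n=13): Σ = 7428
Mean = 7428/13 = 571.3846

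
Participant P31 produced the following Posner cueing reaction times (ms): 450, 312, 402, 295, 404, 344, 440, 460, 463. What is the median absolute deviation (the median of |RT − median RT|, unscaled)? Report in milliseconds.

Sorted: 295, 312, 344, 402, 404, 440, 450, 460, 463 → median = 404
|x − 404|: 46, 92, 2, 109, 0, 60, 36, 56, 59
Sorted deviations: 0, 2, 36, 46, 56, 59, 60, 92, 109 → MAD = 56

56 ms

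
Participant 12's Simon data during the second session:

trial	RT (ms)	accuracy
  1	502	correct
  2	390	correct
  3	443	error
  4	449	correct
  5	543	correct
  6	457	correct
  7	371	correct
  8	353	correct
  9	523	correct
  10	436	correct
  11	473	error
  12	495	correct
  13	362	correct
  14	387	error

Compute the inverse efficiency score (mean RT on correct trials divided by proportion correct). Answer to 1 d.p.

564.7 ms

Correct trials (n=11): 502, 390, 449, 543, 457, 371, 353, 523, 436, 495, 362
Mean correct RT = 4881/11 = 443.7273 ms
Proportion correct = 11/14
IES = 443.7273 / (11/14) = 564.744 ms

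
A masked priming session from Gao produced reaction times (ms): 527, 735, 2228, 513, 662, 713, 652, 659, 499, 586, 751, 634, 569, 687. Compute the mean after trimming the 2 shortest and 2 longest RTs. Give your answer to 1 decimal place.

Sorted: 499, 513, 527, 569, 586, 634, 652, 659, 662, 687, 713, 735, 751, 2228
Drop lowest 2 (499, 513) and highest 2 (751, 2228)
Remaining (n=10): Σ = 6424, mean = 6424/10 = 642.400

642.4 ms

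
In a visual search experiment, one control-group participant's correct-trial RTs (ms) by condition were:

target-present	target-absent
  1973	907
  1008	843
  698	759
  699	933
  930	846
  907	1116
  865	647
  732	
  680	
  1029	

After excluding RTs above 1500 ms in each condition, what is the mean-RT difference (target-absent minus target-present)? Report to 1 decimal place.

25.8 ms

target-present: exclude 1973
M(target-present) = 7548/9 = 838.667
M(target-absent) = 6051/7 = 864.429
Difference = 864.429 − 838.667 = 25.762 ms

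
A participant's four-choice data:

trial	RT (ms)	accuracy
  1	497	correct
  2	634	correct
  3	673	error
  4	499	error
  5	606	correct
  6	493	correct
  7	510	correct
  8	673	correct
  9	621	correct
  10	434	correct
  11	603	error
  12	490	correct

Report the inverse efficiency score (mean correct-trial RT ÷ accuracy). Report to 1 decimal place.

Correct trials (n=9): 497, 634, 606, 493, 510, 673, 621, 434, 490
Mean correct RT = 4958/9 = 550.8889 ms
Proportion correct = 9/12
IES = 550.8889 / (9/12) = 734.519 ms

734.5 ms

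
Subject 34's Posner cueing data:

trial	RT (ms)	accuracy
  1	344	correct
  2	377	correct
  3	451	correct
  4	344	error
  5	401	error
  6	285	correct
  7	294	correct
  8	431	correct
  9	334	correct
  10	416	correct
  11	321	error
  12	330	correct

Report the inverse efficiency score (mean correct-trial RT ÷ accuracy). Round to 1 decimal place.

483.3 ms

Correct trials (n=9): 344, 377, 451, 285, 294, 431, 334, 416, 330
Mean correct RT = 3262/9 = 362.4444 ms
Proportion correct = 9/12
IES = 362.4444 / (9/12) = 483.259 ms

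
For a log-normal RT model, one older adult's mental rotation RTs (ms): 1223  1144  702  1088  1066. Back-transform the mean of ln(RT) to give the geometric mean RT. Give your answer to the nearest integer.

1026 ms

ln(RT): 7.1091, 7.0423, 6.5539, 6.9921, 6.9717
Mean ln(RT) = 34.6690/5 = 6.93381
Geometric mean = exp(6.93381) = 1026.40 ms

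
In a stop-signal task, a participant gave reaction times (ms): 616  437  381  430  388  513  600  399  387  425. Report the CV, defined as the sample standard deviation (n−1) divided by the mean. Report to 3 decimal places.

n = 10, Σ = 4576, M = 457.6000
Σ(x−M)² = 69816.400; s = √(69816.400/9) = 88.0760
CV = 88.0760 / 457.6000 = 0.19247

0.192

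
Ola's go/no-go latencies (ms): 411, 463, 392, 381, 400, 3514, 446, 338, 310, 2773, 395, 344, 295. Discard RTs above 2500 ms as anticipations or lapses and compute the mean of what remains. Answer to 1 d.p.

379.5 ms

Excluded: 2773, 3514
Retained (n=11): Σ = 4175
Mean = 4175/11 = 379.5455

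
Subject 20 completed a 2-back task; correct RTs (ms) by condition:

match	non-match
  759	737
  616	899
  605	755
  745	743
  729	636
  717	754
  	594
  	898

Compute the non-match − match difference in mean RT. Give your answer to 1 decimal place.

M(match) = 4171/6 = 695.167
M(non-match) = 6016/8 = 752.000
Difference = 752.000 − 695.167 = 56.833 ms

56.8 ms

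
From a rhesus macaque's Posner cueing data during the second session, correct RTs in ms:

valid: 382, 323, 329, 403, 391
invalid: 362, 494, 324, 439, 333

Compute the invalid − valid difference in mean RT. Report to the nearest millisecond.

25 ms

M(valid) = 1828/5 = 365.600
M(invalid) = 1952/5 = 390.400
Difference = 390.400 − 365.600 = 24.800 ms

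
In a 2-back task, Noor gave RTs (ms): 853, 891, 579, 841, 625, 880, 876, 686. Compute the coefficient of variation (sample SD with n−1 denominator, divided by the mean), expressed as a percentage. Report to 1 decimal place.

16.4%

n = 8, Σ = 6231, M = 778.8750
Σ(x−M)² = 113838.875; s = √(113838.875/7) = 127.5253
CV = 127.5253 / 778.8750 = 0.16373 = 16.373%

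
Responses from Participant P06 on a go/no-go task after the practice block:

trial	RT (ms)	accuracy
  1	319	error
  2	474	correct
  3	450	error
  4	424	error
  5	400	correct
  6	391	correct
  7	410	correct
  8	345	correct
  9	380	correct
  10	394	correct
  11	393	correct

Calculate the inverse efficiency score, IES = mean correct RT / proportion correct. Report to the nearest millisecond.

Correct trials (n=8): 474, 400, 391, 410, 345, 380, 394, 393
Mean correct RT = 3187/8 = 398.3750 ms
Proportion correct = 8/11
IES = 398.3750 / (8/11) = 547.766 ms

548 ms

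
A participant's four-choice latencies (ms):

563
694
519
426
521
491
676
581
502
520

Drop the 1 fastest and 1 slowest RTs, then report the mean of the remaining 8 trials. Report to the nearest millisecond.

Sorted: 426, 491, 502, 519, 520, 521, 563, 581, 676, 694
Drop lowest 1 (426) and highest 1 (694)
Remaining (n=8): Σ = 4373, mean = 4373/8 = 546.625

547 ms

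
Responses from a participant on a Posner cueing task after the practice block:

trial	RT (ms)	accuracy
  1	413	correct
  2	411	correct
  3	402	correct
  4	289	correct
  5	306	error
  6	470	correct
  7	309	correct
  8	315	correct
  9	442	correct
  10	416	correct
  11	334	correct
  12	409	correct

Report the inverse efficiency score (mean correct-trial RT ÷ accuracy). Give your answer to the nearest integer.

418 ms

Correct trials (n=11): 413, 411, 402, 289, 470, 309, 315, 442, 416, 334, 409
Mean correct RT = 4210/11 = 382.7273 ms
Proportion correct = 11/12
IES = 382.7273 / (11/12) = 417.521 ms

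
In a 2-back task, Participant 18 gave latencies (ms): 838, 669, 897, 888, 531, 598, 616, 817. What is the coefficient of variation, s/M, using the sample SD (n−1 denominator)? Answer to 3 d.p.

0.197

n = 8, Σ = 5854, M = 731.7500
Σ(x−M)² = 145803.500; s = √(145803.500/7) = 144.3228
CV = 144.3228 / 731.7500 = 0.19723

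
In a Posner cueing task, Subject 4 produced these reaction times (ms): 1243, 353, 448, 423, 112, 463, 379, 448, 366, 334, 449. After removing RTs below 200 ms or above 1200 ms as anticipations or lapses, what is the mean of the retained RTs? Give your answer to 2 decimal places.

Excluded: 112, 1243
Retained (n=9): Σ = 3663
Mean = 3663/9 = 407.0000

407.00 ms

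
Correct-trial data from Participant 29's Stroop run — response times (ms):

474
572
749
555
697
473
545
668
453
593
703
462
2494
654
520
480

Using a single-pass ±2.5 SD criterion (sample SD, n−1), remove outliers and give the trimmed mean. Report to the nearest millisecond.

573 ms

n = 16, ΣRT = 11092, M = 693.250
Σ(x−M)² = 3597207.00; s = √(3597207.00/15) = 489.708
Cutoffs: 693.250 ± 2.5·489.708 → [-531.0, 1917.5]
Outside: 2494 → excluded.
Retained (n=15): Σ = 8598, mean = 8598/15 = 573.200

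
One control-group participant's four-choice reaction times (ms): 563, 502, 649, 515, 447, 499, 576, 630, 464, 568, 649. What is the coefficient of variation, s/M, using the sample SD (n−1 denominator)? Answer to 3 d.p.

0.130

n = 11, Σ = 6062, M = 551.0909
Σ(x−M)² = 51292.909; s = √(51292.909/10) = 71.6191
CV = 71.6191 / 551.0909 = 0.12996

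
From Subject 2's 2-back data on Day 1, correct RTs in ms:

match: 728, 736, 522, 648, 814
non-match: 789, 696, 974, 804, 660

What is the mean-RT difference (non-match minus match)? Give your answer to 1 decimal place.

M(match) = 3448/5 = 689.600
M(non-match) = 3923/5 = 784.600
Difference = 784.600 − 689.600 = 95.000 ms

95.0 ms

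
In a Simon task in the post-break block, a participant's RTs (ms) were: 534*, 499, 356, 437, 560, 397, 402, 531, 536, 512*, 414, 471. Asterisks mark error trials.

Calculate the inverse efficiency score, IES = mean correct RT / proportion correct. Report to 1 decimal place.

Correct trials (n=10): 499, 356, 437, 560, 397, 402, 531, 536, 414, 471
Mean correct RT = 4603/10 = 460.3000 ms
Proportion correct = 10/12
IES = 460.3000 / (10/12) = 552.360 ms

552.4 ms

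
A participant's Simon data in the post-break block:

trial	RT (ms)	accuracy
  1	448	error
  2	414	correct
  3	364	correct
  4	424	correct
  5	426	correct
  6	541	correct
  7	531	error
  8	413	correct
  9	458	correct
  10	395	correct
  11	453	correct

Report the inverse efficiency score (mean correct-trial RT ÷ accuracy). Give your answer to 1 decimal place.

Correct trials (n=9): 414, 364, 424, 426, 541, 413, 458, 395, 453
Mean correct RT = 3888/9 = 432.0000 ms
Proportion correct = 9/11
IES = 432.0000 / (9/11) = 528.000 ms

528.0 ms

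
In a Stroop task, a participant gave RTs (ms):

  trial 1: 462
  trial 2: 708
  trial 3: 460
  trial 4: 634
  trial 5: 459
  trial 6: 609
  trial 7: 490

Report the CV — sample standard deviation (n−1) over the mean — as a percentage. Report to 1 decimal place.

18.8%

n = 7, Σ = 3822, M = 546.0000
Σ(x−M)² = 63114.000; s = √(63114.000/6) = 102.5622
CV = 102.5622 / 546.0000 = 0.18784 = 18.784%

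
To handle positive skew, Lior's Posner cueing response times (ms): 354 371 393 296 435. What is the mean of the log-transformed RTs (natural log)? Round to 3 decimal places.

5.905

ln(RT): 5.8693, 5.9162, 5.9738, 5.6904, 6.0753
Σ ln(RT) = 29.5250
Mean = 29.5250/5 = 5.90500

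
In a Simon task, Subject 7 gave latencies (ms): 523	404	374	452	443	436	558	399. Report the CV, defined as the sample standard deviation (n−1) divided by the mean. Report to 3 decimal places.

0.140

n = 8, Σ = 3589, M = 448.6250
Σ(x−M)² = 27719.875; s = √(27719.875/7) = 62.9284
CV = 62.9284 / 448.6250 = 0.14027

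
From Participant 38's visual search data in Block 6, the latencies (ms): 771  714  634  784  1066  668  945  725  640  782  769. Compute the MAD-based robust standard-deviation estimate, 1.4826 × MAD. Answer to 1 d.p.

81.5 ms

Sorted: 634, 640, 668, 714, 725, 769, 771, 782, 784, 945, 1066 → median = 769
|x − 769| sorted: 0, 2, 13, 15, 44, 55, 101, 129, 135, 176, 297 → MAD = 55
Robust SD ≈ 1.4826 × 55 = 81.543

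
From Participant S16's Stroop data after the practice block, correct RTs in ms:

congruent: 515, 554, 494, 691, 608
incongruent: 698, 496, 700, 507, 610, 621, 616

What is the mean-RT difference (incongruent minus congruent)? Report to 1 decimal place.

34.5 ms

M(congruent) = 2862/5 = 572.400
M(incongruent) = 4248/7 = 606.857
Difference = 606.857 − 572.400 = 34.457 ms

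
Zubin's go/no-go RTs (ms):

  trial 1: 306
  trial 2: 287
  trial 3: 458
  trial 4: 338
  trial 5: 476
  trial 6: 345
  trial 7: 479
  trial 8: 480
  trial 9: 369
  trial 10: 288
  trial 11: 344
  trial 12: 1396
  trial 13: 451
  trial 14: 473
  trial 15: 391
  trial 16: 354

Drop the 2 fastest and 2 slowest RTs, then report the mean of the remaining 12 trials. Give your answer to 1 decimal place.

398.7 ms

Sorted: 287, 288, 306, 338, 344, 345, 354, 369, 391, 451, 458, 473, 476, 479, 480, 1396
Drop lowest 2 (287, 288) and highest 2 (480, 1396)
Remaining (n=12): Σ = 4784, mean = 4784/12 = 398.667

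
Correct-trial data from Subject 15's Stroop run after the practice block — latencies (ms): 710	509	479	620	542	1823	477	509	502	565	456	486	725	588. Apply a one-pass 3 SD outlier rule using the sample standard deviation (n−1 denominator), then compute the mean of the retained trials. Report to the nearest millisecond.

551 ms

n = 14, ΣRT = 8991, M = 642.214
Σ(x−M)² = 1593306.36; s = √(1593306.36/13) = 350.089
Cutoffs: 642.214 ± 3·350.089 → [-408.1, 1692.5]
Outside: 1823 → excluded.
Retained (n=13): Σ = 7168, mean = 7168/13 = 551.385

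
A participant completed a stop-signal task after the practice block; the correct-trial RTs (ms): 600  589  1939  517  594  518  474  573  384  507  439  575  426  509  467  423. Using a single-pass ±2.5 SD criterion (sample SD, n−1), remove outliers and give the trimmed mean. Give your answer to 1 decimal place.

506.3 ms

n = 16, ΣRT = 9534, M = 595.875
Σ(x−M)² = 1992449.75; s = √(1992449.75/15) = 364.458
Cutoffs: 595.875 ± 2.5·364.458 → [-315.3, 1507.0]
Outside: 1939 → excluded.
Retained (n=15): Σ = 7595, mean = 7595/15 = 506.333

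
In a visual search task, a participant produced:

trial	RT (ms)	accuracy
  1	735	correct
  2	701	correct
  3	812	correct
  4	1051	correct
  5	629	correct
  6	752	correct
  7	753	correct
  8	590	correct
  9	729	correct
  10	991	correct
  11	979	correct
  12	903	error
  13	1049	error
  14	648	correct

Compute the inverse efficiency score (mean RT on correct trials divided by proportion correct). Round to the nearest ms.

911 ms

Correct trials (n=12): 735, 701, 812, 1051, 629, 752, 753, 590, 729, 991, 979, 648
Mean correct RT = 9370/12 = 780.8333 ms
Proportion correct = 12/14
IES = 780.8333 / (12/14) = 910.972 ms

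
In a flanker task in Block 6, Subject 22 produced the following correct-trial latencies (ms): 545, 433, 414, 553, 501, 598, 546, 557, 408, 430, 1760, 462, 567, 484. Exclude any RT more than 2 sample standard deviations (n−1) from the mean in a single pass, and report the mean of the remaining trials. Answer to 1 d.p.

499.8 ms

n = 14, ΣRT = 8258, M = 589.857
Σ(x−M)² = 1525801.71; s = √(1525801.71/13) = 342.592
Cutoffs: 589.857 ± 2·342.592 → [-95.3, 1275.0]
Outside: 1760 → excluded.
Retained (n=13): Σ = 6498, mean = 6498/13 = 499.846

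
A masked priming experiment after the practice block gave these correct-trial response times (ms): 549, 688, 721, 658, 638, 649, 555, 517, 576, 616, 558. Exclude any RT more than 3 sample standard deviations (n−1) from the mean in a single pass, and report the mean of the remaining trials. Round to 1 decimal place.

n = 11, ΣRT = 6725, M = 611.364
Σ(x−M)² = 42284.55; s = √(42284.55/10) = 65.027
Cutoffs: 611.364 ± 3·65.027 → [416.3, 806.4]
No RTs fall outside the cutoffs; all 11 retained. Mean = 6725/11 = 611.364

611.4 ms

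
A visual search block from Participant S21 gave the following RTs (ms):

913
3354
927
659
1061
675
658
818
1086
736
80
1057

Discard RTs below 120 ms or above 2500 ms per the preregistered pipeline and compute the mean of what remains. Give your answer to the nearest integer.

Excluded: 80, 3354
Retained (n=10): Σ = 8590
Mean = 8590/10 = 859.0000

859 ms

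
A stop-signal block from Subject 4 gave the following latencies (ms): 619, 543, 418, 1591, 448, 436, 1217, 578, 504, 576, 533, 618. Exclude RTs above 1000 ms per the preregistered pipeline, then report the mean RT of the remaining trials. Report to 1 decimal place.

Excluded: 1217, 1591
Retained (n=10): Σ = 5273
Mean = 5273/10 = 527.3000

527.3 ms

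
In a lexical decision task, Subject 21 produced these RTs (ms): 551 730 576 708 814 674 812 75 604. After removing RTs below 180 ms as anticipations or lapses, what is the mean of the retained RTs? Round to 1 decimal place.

Excluded: 75
Retained (n=8): Σ = 5469
Mean = 5469/8 = 683.6250

683.6 ms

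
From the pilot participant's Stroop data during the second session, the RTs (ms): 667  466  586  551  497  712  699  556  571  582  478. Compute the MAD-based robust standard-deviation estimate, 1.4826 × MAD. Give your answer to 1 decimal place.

Sorted: 466, 478, 497, 551, 556, 571, 582, 586, 667, 699, 712 → median = 571
|x − 571| sorted: 0, 11, 15, 15, 20, 74, 93, 96, 105, 128, 141 → MAD = 74
Robust SD ≈ 1.4826 × 74 = 109.712

109.7 ms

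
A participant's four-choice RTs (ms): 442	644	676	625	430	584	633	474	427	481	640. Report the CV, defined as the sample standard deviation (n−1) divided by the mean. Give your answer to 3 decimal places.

n = 11, Σ = 6056, M = 550.5455
Σ(x−M)² = 98208.727; s = √(98208.727/10) = 99.1003
CV = 99.1003 / 550.5455 = 0.18000

0.180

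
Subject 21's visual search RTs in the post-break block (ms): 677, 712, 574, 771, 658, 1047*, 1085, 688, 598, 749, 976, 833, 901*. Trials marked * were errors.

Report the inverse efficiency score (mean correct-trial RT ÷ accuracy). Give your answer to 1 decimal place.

Correct trials (n=11): 677, 712, 574, 771, 658, 1085, 688, 598, 749, 976, 833
Mean correct RT = 8321/11 = 756.4545 ms
Proportion correct = 11/13
IES = 756.4545 / (11/13) = 893.992 ms

894.0 ms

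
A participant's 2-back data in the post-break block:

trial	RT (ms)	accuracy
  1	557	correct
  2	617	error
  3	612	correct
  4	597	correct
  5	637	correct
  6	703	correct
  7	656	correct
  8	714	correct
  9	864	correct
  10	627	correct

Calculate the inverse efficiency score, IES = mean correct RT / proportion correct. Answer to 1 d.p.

736.7 ms

Correct trials (n=9): 557, 612, 597, 637, 703, 656, 714, 864, 627
Mean correct RT = 5967/9 = 663.0000 ms
Proportion correct = 9/10
IES = 663.0000 / (9/10) = 736.667 ms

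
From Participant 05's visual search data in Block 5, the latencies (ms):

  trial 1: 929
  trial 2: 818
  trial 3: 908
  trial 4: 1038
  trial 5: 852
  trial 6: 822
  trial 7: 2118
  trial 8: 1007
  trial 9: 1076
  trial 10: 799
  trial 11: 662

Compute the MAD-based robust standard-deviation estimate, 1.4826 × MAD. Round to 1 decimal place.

146.8 ms

Sorted: 662, 799, 818, 822, 852, 908, 929, 1007, 1038, 1076, 2118 → median = 908
|x − 908| sorted: 0, 21, 56, 86, 90, 99, 109, 130, 168, 246, 1210 → MAD = 99
Robust SD ≈ 1.4826 × 99 = 146.777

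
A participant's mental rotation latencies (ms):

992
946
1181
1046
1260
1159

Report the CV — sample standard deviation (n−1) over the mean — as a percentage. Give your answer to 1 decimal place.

11.1%

n = 6, Σ = 6584, M = 1097.3333
Σ(x−M)² = 73895.333; s = √(73895.333/5) = 121.5692
CV = 121.5692 / 1097.3333 = 0.11079 = 11.079%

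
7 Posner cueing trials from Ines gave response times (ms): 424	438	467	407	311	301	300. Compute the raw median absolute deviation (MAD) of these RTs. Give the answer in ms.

Sorted: 300, 301, 311, 407, 424, 438, 467 → median = 407
|x − 407|: 17, 31, 60, 0, 96, 106, 107
Sorted deviations: 0, 17, 31, 60, 96, 106, 107 → MAD = 60

60 ms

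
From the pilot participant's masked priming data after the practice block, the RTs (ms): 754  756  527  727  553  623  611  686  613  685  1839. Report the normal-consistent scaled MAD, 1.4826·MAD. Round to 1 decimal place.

Sorted: 527, 553, 611, 613, 623, 685, 686, 727, 754, 756, 1839 → median = 685
|x − 685| sorted: 0, 1, 42, 62, 69, 71, 72, 74, 132, 158, 1154 → MAD = 71
Robust SD ≈ 1.4826 × 71 = 105.265

105.3 ms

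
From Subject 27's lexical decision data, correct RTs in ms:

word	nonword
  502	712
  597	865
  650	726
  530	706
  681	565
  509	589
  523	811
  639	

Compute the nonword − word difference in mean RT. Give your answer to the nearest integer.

M(word) = 4631/8 = 578.875
M(nonword) = 4974/7 = 710.571
Difference = 710.571 − 578.875 = 131.696 ms

132 ms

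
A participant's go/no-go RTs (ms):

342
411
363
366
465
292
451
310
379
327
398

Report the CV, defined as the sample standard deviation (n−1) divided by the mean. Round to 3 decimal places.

n = 11, Σ = 4104, M = 373.0909
Σ(x−M)² = 30408.909; s = √(30408.909/10) = 55.1443
CV = 55.1443 / 373.0909 = 0.14780

0.148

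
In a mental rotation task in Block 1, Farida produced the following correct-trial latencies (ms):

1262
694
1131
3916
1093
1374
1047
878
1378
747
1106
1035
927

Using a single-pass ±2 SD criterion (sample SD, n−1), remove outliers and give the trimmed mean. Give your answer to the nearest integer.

1056 ms

n = 13, ΣRT = 16588, M = 1276.000
Σ(x−M)² = 8082510.00; s = √(8082510.00/12) = 820.696
Cutoffs: 1276.000 ± 2·820.696 → [-365.4, 2917.4]
Outside: 3916 → excluded.
Retained (n=12): Σ = 12672, mean = 12672/12 = 1056.000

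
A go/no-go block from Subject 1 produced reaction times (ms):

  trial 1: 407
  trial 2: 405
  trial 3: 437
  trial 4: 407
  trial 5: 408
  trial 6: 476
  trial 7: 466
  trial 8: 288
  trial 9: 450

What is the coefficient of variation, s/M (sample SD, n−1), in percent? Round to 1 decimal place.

n = 9, Σ = 3744, M = 416.0000
Σ(x−M)² = 24428.000; s = √(24428.000/8) = 55.2585
CV = 55.2585 / 416.0000 = 0.13283 = 13.283%

13.3%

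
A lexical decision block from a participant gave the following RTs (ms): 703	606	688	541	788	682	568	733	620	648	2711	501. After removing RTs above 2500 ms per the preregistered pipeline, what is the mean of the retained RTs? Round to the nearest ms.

643 ms

Excluded: 2711
Retained (n=11): Σ = 7078
Mean = 7078/11 = 643.4545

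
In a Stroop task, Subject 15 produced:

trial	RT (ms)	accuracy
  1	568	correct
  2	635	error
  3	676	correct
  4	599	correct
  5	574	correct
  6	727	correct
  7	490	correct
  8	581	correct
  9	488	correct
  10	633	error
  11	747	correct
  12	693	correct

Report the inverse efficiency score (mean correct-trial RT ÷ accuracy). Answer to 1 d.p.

Correct trials (n=10): 568, 676, 599, 574, 727, 490, 581, 488, 747, 693
Mean correct RT = 6143/10 = 614.3000 ms
Proportion correct = 10/12
IES = 614.3000 / (10/12) = 737.160 ms

737.2 ms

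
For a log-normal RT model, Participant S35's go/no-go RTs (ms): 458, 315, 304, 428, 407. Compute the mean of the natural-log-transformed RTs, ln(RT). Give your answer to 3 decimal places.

5.933

ln(RT): 6.1269, 5.7526, 5.7170, 6.0591, 6.0088
Σ ln(RT) = 29.6644
Mean = 29.6644/5 = 5.93288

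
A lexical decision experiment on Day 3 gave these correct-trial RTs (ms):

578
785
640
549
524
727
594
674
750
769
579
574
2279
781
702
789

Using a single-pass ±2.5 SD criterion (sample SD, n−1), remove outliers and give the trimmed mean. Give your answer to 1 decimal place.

n = 16, ΣRT = 12294, M = 768.375
Σ(x−M)² = 2562829.75; s = √(2562829.75/15) = 413.346
Cutoffs: 768.375 ± 2.5·413.346 → [-265.0, 1801.7]
Outside: 2279 → excluded.
Retained (n=15): Σ = 10015, mean = 10015/15 = 667.667

667.7 ms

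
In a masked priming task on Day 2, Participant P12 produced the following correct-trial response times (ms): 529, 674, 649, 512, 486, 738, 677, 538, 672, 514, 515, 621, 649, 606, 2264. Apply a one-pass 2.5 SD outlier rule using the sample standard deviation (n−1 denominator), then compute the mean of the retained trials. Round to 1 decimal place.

n = 15, ΣRT = 10644, M = 709.600
Σ(x−M)² = 2673871.60; s = √(2673871.60/14) = 437.025
Cutoffs: 709.600 ± 2.5·437.025 → [-383.0, 1802.2]
Outside: 2264 → excluded.
Retained (n=14): Σ = 8380, mean = 8380/14 = 598.571

598.6 ms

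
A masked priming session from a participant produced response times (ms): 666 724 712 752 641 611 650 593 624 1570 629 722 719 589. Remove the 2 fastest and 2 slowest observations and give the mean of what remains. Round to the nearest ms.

670 ms

Sorted: 589, 593, 611, 624, 629, 641, 650, 666, 712, 719, 722, 724, 752, 1570
Drop lowest 2 (589, 593) and highest 2 (752, 1570)
Remaining (n=10): Σ = 6698, mean = 6698/10 = 669.800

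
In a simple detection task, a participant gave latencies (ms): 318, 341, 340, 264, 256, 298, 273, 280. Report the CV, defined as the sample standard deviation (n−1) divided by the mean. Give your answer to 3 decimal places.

n = 8, Σ = 2370, M = 296.2500
Σ(x−M)² = 7857.500; s = √(7857.500/7) = 33.5037
CV = 33.5037 / 296.2500 = 0.11309

0.113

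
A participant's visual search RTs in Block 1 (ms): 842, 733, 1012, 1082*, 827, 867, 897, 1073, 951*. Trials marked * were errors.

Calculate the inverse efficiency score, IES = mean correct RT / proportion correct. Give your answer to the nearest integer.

1148 ms

Correct trials (n=7): 842, 733, 1012, 827, 867, 897, 1073
Mean correct RT = 6251/7 = 893.0000 ms
Proportion correct = 7/9
IES = 893.0000 / (7/9) = 1148.143 ms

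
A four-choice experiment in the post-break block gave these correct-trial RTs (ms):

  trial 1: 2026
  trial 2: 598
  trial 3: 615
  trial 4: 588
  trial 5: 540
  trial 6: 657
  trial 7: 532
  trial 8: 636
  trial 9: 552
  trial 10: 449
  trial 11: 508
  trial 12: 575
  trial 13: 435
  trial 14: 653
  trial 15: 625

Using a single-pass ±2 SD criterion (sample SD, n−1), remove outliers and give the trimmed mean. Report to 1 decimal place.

568.8 ms

n = 15, ΣRT = 9989, M = 665.933
Σ(x−M)² = 2046262.93; s = √(2046262.93/14) = 382.311
Cutoffs: 665.933 ± 2·382.311 → [-98.7, 1430.6]
Outside: 2026 → excluded.
Retained (n=14): Σ = 7963, mean = 7963/14 = 568.786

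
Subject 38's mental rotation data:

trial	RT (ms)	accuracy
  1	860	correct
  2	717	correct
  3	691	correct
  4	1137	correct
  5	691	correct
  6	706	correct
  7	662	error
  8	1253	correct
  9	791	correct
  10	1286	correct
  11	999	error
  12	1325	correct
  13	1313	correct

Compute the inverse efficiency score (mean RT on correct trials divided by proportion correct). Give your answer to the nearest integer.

Correct trials (n=11): 860, 717, 691, 1137, 691, 706, 1253, 791, 1286, 1325, 1313
Mean correct RT = 10770/11 = 979.0909 ms
Proportion correct = 11/13
IES = 979.0909 / (11/13) = 1157.107 ms

1157 ms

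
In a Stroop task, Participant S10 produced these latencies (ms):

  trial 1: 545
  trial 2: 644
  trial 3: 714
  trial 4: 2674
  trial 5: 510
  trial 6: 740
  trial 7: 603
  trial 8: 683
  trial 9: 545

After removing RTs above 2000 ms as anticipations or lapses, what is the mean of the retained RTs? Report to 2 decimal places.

Excluded: 2674
Retained (n=8): Σ = 4984
Mean = 4984/8 = 623.0000

623.00 ms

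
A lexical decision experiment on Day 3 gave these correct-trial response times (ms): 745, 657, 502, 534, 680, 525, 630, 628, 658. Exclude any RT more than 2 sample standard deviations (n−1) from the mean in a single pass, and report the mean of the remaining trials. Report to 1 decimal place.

n = 9, ΣRT = 5559, M = 617.667
Σ(x−M)² = 52498.00; s = √(52498.00/8) = 81.008
Cutoffs: 617.667 ± 2·81.008 → [455.7, 779.7]
No RTs fall outside the cutoffs; all 9 retained. Mean = 5559/9 = 617.667

617.7 ms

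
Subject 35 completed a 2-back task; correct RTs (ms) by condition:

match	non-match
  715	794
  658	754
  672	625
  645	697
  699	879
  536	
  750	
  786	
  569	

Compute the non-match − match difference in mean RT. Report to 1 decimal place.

M(match) = 6030/9 = 670.000
M(non-match) = 3749/5 = 749.800
Difference = 749.800 − 670.000 = 79.800 ms

79.8 ms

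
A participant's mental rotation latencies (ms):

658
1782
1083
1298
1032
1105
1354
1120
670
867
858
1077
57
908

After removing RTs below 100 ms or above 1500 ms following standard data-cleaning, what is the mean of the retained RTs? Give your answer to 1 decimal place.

Excluded: 57, 1782
Retained (n=12): Σ = 12030
Mean = 12030/12 = 1002.5000

1002.5 ms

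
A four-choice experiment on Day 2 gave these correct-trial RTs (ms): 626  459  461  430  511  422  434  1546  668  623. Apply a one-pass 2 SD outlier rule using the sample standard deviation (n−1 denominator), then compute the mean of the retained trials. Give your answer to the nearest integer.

515 ms

n = 10, ΣRT = 6180, M = 618.000
Σ(x−M)² = 1032768.00; s = √(1032768.00/9) = 338.751
Cutoffs: 618.000 ± 2·338.751 → [-59.5, 1295.5]
Outside: 1546 → excluded.
Retained (n=9): Σ = 4634, mean = 4634/9 = 514.889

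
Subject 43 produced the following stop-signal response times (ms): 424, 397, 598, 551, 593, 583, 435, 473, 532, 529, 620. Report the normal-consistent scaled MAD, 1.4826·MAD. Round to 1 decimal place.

Sorted: 397, 424, 435, 473, 529, 532, 551, 583, 593, 598, 620 → median = 532
|x − 532| sorted: 0, 3, 19, 51, 59, 61, 66, 88, 97, 108, 135 → MAD = 61
Robust SD ≈ 1.4826 × 61 = 90.439

90.4 ms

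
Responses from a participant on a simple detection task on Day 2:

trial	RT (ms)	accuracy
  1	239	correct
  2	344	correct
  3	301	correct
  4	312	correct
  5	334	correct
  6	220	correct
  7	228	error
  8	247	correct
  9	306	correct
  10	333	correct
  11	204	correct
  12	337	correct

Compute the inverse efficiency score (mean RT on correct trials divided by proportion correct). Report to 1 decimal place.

315.1 ms

Correct trials (n=11): 239, 344, 301, 312, 334, 220, 247, 306, 333, 204, 337
Mean correct RT = 3177/11 = 288.8182 ms
Proportion correct = 11/12
IES = 288.8182 / (11/12) = 315.074 ms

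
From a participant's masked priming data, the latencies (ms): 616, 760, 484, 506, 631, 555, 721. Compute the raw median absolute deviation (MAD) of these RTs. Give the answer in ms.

Sorted: 484, 506, 555, 616, 631, 721, 760 → median = 616
|x − 616|: 0, 144, 132, 110, 15, 61, 105
Sorted deviations: 0, 15, 61, 105, 110, 132, 144 → MAD = 105

105 ms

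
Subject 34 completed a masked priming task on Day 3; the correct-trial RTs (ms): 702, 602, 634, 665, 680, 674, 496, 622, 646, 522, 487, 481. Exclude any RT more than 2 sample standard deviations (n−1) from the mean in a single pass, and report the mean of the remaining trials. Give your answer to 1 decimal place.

600.9 ms

n = 12, ΣRT = 7211, M = 600.917
Σ(x−M)² = 74084.92; s = √(74084.92/11) = 82.067
Cutoffs: 600.917 ± 2·82.067 → [436.8, 765.1]
No RTs fall outside the cutoffs; all 12 retained. Mean = 7211/12 = 600.917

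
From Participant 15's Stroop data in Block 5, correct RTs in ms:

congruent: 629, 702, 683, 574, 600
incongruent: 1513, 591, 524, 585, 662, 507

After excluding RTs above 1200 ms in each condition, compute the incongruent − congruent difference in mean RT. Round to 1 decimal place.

-63.8 ms

incongruent: exclude 1513
M(congruent) = 3188/5 = 637.600
M(incongruent) = 2869/5 = 573.800
Difference = 573.800 − 637.600 = -63.800 ms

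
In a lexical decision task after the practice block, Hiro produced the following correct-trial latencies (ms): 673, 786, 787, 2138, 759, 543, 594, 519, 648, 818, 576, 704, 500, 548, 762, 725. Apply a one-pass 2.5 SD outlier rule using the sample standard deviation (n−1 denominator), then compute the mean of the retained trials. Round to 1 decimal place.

n = 16, ΣRT = 12080, M = 755.000
Σ(x−M)² = 2206858.00; s = √(2206858.00/15) = 383.567
Cutoffs: 755.000 ± 2.5·383.567 → [-203.9, 1713.9]
Outside: 2138 → excluded.
Retained (n=15): Σ = 9942, mean = 9942/15 = 662.800

662.8 ms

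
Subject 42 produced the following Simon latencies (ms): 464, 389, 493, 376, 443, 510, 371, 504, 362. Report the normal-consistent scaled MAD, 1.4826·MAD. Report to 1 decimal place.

Sorted: 362, 371, 376, 389, 443, 464, 493, 504, 510 → median = 443
|x − 443| sorted: 0, 21, 50, 54, 61, 67, 67, 72, 81 → MAD = 61
Robust SD ≈ 1.4826 × 61 = 90.439

90.4 ms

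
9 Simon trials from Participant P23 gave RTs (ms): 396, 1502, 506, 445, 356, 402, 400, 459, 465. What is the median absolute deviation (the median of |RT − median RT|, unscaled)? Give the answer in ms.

45 ms

Sorted: 356, 396, 400, 402, 445, 459, 465, 506, 1502 → median = 445
|x − 445|: 49, 1057, 61, 0, 89, 43, 45, 14, 20
Sorted deviations: 0, 14, 20, 43, 45, 49, 61, 89, 1057 → MAD = 45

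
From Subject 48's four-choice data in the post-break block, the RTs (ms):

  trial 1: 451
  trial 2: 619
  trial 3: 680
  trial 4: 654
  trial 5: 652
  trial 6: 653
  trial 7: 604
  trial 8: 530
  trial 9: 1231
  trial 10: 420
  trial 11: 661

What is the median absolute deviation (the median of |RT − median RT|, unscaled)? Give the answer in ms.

Sorted: 420, 451, 530, 604, 619, 652, 653, 654, 661, 680, 1231 → median = 652
|x − 652|: 201, 33, 28, 2, 0, 1, 48, 122, 579, 232, 9
Sorted deviations: 0, 1, 2, 9, 28, 33, 48, 122, 201, 232, 579 → MAD = 33

33 ms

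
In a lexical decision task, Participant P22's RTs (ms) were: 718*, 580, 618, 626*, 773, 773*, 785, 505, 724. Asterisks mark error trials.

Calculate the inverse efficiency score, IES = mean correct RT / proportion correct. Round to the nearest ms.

Correct trials (n=6): 580, 618, 773, 785, 505, 724
Mean correct RT = 3985/6 = 664.1667 ms
Proportion correct = 6/9
IES = 664.1667 / (6/9) = 996.250 ms

996 ms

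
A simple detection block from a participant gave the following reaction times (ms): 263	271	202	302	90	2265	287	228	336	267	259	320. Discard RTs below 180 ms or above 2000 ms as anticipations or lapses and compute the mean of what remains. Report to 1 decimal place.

Excluded: 90, 2265
Retained (n=10): Σ = 2735
Mean = 2735/10 = 273.5000

273.5 ms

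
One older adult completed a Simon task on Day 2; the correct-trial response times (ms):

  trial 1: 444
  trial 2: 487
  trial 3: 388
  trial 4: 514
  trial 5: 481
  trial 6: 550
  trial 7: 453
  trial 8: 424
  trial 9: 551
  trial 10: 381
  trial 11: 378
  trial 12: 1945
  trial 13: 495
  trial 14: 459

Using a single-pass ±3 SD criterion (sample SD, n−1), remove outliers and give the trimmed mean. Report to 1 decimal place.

461.9 ms

n = 14, ΣRT = 7950, M = 567.857
Σ(x−M)² = 2083803.71; s = √(2083803.71/13) = 400.366
Cutoffs: 567.857 ± 3·400.366 → [-633.2, 1769.0]
Outside: 1945 → excluded.
Retained (n=13): Σ = 6005, mean = 6005/13 = 461.923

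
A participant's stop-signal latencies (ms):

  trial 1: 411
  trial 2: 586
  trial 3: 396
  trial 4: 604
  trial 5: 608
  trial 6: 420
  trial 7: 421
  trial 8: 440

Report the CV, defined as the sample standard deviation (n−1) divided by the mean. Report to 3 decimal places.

0.196

n = 8, Σ = 3886, M = 485.7500
Σ(x−M)² = 63229.500; s = √(63229.500/7) = 95.0410
CV = 95.0410 / 485.7500 = 0.19566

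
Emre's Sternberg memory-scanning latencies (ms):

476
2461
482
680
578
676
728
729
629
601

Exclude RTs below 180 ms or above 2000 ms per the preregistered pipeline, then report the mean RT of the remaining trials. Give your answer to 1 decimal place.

Excluded: 2461
Retained (n=9): Σ = 5579
Mean = 5579/9 = 619.8889

619.9 ms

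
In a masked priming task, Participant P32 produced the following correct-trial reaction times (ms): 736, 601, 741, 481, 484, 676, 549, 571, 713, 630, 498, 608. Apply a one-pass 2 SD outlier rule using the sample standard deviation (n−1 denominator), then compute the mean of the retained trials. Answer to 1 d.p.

n = 12, ΣRT = 7288, M = 607.333
Σ(x−M)² = 98704.67; s = √(98704.67/11) = 94.727
Cutoffs: 607.333 ± 2·94.727 → [417.9, 796.8]
No RTs fall outside the cutoffs; all 12 retained. Mean = 7288/12 = 607.333

607.3 ms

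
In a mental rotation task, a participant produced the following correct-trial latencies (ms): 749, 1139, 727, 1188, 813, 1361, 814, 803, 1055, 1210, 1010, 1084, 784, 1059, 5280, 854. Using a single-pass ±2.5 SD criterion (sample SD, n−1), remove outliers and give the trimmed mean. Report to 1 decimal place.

n = 16, ΣRT = 19930, M = 1245.625
Σ(x−M)² = 17909717.75; s = √(17909717.75/15) = 1092.694
Cutoffs: 1245.625 ± 2.5·1092.694 → [-1486.1, 3977.4]
Outside: 5280 → excluded.
Retained (n=15): Σ = 14650, mean = 14650/15 = 976.667

976.7 ms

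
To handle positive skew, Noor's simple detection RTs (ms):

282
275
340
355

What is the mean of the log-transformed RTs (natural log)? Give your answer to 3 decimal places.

ln(RT): 5.6419, 5.6168, 5.8289, 5.8721
Σ ln(RT) = 22.9597
Mean = 22.9597/4 = 5.73994

5.740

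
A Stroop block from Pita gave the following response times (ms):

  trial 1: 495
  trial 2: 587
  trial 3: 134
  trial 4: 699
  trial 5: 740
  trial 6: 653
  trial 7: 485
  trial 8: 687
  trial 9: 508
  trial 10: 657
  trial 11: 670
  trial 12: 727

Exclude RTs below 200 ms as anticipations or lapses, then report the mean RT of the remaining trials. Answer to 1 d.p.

628.0 ms

Excluded: 134
Retained (n=11): Σ = 6908
Mean = 6908/11 = 628.0000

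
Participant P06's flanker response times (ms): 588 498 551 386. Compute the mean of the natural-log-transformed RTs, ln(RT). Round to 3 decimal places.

ln(RT): 6.3767, 6.2106, 6.3117, 5.9558
Σ ln(RT) = 24.8549
Mean = 24.8549/4 = 6.21372

6.214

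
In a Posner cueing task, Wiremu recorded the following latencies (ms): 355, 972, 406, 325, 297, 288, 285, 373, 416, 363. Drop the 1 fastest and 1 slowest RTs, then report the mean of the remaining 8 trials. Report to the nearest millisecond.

Sorted: 285, 288, 297, 325, 355, 363, 373, 406, 416, 972
Drop lowest 1 (285) and highest 1 (972)
Remaining (n=8): Σ = 2823, mean = 2823/8 = 352.875

353 ms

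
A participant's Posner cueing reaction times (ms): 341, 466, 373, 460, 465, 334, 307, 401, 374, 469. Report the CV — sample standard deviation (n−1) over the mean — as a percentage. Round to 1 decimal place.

n = 10, Σ = 3990, M = 399.0000
Σ(x−M)² = 34824.000; s = √(34824.000/9) = 62.2040
CV = 62.2040 / 399.0000 = 0.15590 = 15.590%

15.6%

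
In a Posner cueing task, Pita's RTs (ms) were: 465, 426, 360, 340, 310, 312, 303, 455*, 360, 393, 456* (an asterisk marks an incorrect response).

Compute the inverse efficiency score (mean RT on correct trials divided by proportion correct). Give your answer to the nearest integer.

Correct trials (n=9): 465, 426, 360, 340, 310, 312, 303, 360, 393
Mean correct RT = 3269/9 = 363.2222 ms
Proportion correct = 9/11
IES = 363.2222 / (9/11) = 443.938 ms

444 ms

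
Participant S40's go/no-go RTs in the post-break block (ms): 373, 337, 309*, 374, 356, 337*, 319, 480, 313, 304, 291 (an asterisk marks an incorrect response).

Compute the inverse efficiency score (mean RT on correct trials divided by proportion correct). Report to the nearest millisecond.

Correct trials (n=9): 373, 337, 374, 356, 319, 480, 313, 304, 291
Mean correct RT = 3147/9 = 349.6667 ms
Proportion correct = 9/11
IES = 349.6667 / (9/11) = 427.370 ms

427 ms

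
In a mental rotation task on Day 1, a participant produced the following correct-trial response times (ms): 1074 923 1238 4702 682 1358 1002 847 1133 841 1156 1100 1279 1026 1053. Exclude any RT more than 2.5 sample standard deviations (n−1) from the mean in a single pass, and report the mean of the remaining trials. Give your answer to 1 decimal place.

1050.9 ms

n = 15, ΣRT = 19414, M = 1294.267
Σ(x−M)² = 12885292.93; s = √(12885292.93/14) = 959.363
Cutoffs: 1294.267 ± 2.5·959.363 → [-1104.1, 3692.7]
Outside: 4702 → excluded.
Retained (n=14): Σ = 14712, mean = 14712/14 = 1050.857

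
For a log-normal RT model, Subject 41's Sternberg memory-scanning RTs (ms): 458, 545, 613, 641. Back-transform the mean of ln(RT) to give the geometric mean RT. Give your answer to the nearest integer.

560 ms

ln(RT): 6.1269, 6.3008, 6.4184, 6.4630
Mean ln(RT) = 25.3090/4 = 6.32726
Geometric mean = exp(6.32726) = 559.62 ms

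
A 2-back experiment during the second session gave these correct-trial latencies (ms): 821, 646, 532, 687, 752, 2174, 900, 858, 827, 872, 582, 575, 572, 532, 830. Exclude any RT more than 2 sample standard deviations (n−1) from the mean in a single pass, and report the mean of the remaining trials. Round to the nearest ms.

713 ms

n = 15, ΣRT = 12160, M = 810.667
Σ(x−M)² = 2239357.33; s = √(2239357.33/14) = 399.943
Cutoffs: 810.667 ± 2·399.943 → [10.8, 1610.6]
Outside: 2174 → excluded.
Retained (n=14): Σ = 9986, mean = 9986/14 = 713.286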